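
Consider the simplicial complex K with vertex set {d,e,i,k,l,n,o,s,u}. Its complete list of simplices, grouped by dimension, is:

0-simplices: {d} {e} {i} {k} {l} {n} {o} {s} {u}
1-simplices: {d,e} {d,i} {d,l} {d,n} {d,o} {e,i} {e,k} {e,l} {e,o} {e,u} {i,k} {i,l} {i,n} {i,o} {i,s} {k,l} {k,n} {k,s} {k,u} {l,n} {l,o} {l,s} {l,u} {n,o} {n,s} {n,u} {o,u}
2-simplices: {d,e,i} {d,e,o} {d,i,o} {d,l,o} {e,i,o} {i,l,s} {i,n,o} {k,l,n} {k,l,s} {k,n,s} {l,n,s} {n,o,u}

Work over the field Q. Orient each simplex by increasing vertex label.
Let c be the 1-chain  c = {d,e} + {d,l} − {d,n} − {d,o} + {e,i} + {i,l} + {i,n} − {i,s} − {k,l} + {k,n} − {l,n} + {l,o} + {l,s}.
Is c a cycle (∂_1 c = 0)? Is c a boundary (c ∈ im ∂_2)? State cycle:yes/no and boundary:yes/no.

n_0=9 n_1=27 n_2=12  [Q]
∂1: piv[de,di,dl,dn,do,ek,eu,is] rk=8  ker:ei,el,eo,ik,il,in,io,kl,kn,ks,ku,ln,lo,ls,lu,no,ns,nu,ou
∂2: piv[dei,deo,dio,dlo,ils,ino,kln,kls,kns,nou] rk=10  ker:eio,lns
∂1c = 0
c vs im∂2: residual ≠ 0 ⇒ not boundary

cycle:yes boundary:no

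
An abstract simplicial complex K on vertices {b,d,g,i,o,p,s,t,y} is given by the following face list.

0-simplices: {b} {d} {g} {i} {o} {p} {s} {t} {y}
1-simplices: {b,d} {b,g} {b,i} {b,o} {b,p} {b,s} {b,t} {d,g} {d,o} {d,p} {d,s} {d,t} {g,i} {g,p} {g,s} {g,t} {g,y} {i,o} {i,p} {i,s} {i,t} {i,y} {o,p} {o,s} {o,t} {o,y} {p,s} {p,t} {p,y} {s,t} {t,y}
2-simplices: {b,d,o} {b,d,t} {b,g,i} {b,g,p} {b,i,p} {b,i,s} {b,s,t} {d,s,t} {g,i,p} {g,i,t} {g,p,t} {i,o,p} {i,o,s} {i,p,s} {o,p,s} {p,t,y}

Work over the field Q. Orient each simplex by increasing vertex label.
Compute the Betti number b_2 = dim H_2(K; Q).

n_0=9 n_1=31 n_2=16  [Q]
∂1: piv[bd,bg,bi,bo,bp,bs,bt,gy] rk=8  ker:dg,do,dp,ds,dt,gi,gp,gs,gt,io,ip,is,it,iy,op,os,ot,oy,ps,pt,py,st,ty
∂2: piv[bdo,bdt,bgi,bgp,bip,bis,bst,dst,git,gpt,iop,ios,ips,pty] rk=14  ker:gip,ops
b_2=(16−14)−0=2

b_2=2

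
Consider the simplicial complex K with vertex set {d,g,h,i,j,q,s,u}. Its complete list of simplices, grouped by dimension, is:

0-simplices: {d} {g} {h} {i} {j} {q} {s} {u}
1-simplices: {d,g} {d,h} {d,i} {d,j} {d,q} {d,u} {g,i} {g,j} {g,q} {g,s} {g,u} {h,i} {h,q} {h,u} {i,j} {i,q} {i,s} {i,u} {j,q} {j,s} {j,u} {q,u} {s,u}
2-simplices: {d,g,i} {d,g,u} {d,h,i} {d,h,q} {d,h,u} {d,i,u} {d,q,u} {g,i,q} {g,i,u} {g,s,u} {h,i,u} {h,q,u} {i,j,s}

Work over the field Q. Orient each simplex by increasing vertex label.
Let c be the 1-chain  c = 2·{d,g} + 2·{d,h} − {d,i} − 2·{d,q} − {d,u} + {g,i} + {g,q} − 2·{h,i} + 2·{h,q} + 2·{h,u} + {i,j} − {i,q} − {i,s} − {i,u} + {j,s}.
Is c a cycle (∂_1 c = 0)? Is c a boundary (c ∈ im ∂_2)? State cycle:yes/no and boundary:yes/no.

cycle:yes boundary:yes

n_0=8 n_1=23 n_2=13  [Q]
∂1: piv[dg,dh,di,dj,dq,du,gs] rk=7  ker:gi,gj,gq,gu,hi,hq,hu,ij,iq,is,iu,jq,js,ju,qu,su
∂2: piv[dgi,dgu,dhi,dhq,dhu,diu,dqu,giq,gsu,ijs] rk=10  ker:giu,hiu,hqu
∂1c = 0
c vs im∂2: reduces to 0 ⇒ boundary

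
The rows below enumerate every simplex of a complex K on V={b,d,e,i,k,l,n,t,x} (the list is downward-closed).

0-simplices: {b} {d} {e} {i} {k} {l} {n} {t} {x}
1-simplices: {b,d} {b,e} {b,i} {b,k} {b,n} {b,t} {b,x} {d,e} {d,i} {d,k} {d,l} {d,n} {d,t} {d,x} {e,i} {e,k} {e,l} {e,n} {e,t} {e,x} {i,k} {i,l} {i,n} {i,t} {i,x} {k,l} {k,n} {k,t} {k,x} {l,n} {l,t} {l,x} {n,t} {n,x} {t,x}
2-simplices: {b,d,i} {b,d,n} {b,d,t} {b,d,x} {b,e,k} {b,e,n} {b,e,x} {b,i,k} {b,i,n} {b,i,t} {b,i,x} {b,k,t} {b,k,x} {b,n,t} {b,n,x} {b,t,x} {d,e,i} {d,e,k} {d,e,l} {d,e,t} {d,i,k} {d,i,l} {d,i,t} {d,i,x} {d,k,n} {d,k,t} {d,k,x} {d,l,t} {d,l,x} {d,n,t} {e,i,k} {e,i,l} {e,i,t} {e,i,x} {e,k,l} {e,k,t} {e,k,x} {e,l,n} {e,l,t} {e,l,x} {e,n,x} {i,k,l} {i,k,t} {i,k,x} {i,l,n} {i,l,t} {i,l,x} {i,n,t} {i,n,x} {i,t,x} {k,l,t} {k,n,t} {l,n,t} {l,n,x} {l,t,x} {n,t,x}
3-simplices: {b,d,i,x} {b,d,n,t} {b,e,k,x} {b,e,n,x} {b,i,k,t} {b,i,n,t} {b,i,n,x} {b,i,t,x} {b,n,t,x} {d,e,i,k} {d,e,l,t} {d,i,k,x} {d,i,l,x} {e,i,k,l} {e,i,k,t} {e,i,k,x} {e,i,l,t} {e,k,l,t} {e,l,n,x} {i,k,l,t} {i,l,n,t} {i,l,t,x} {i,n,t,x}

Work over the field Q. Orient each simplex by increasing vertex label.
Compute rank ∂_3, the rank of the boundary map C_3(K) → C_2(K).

n_0=9 n_1=35 n_2=56 n_3=23  [Q]
∂1: piv[bd,be,bi,bk,bn,bt,bx,dl] rk=8  ker:de,di,dk,dn,dt,dx,ei,ek,el,en,et,ex,ik,il,in,it,ix,kl,kn,kt,kx,ln,lt,lx,nt,nx,tx
∂2: piv[bdi,bdn,bdt,bdx,bek,ben,bex,bik,bin,bit,bix,bkt,bkx,bnt,bnx,btx,dei,dek,del,det,dik,dil,dkn,dlt,dlx,ekl,eln] rk=27  ker:dit,dix,dkt,dkx,dnt,eik,eil,eit,eix,ekt,ekx,elt,elx,enx,ikl,ikt,ikx,iln,ilt,ilx,int,inx,itx,klt,knt,lnt,lnx,ltx,ntx
∂3: piv[bdix,bdnt,bekx,benx,bikt,bint,binx,bitx,bntx,deik,delt,dikx,dilx,eikl,eikt,eikx,eilt,eklt,elnx,ilnt,iltx] rk=21  ker:iklt,intx
rk∂_3=21

rank∂_3=21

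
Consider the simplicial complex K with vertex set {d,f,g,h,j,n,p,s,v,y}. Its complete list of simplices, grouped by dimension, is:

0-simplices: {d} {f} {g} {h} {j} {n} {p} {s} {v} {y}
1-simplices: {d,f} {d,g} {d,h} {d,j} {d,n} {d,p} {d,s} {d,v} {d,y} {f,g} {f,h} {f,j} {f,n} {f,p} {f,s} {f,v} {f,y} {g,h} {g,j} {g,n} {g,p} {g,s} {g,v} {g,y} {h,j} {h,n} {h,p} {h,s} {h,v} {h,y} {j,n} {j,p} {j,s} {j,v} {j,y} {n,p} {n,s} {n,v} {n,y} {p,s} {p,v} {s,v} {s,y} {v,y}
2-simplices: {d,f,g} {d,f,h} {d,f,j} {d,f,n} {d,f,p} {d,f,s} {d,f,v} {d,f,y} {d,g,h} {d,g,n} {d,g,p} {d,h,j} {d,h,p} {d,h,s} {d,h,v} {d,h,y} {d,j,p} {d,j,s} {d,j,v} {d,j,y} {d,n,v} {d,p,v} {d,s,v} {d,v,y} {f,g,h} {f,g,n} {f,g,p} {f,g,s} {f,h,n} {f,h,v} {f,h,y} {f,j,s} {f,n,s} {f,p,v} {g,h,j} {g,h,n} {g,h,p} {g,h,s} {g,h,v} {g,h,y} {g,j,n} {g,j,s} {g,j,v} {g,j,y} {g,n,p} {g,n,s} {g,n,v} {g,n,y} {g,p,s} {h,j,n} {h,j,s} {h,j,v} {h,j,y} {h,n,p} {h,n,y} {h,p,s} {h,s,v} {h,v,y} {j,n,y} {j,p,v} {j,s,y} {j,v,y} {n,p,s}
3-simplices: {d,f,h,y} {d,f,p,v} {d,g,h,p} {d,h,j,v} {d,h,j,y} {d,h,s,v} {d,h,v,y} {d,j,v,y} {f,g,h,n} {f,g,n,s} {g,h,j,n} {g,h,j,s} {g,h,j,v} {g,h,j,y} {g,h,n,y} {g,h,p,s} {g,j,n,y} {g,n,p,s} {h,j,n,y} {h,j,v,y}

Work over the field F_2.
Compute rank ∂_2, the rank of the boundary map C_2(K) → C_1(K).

rank∂_2=35

n_0=10 n_1=44 n_2=63 n_3=20  [Z2]
∂1: piv[df,dg,dh,dj,dn,dp,ds,dv,dy] rk=9  ker:fg,fh,fj,fn,fp,fs,fv,fy,gh,gj,gn,gp,gs,gv,gy,hj,hn,hp,hs,hv,hy,jn,jp,js,jv,jy,np,ns,nv,ny,ps,pv,sv,sy,vy
∂2: piv[dfg,dfh,dfj,dfn,dfp,dfs,dfv,dfy,dgh,dgn,dgp,dhj,dhp,dhs,dhv,dhy,djp,djs,djv,djy,dnv,dpv,dsv,dvy,fgs,fhn,fns,ghj,ghv,ghy,gjn,gnp,gny,gps,jsy] rk=35  ker:fgh,fgn,fgp,fhv,fhy,fjs,fpv,ghn,ghp,ghs,gjs,gjv,gjy,gns,gnv,hjn,hjs,hjv,hjy,hnp,hny,hps,hsv,hvy,jny,jpv,jvy,nps
∂3: piv[dfhy,dfpv,dghp,dhjv,dhjy,dhsv,dhvy,djvy,fghn,fgns,ghjn,ghjs,ghjv,ghjy,ghny,ghps,gjny,gnps] rk=18  ker:hjny,hjvy
rk∂_2=35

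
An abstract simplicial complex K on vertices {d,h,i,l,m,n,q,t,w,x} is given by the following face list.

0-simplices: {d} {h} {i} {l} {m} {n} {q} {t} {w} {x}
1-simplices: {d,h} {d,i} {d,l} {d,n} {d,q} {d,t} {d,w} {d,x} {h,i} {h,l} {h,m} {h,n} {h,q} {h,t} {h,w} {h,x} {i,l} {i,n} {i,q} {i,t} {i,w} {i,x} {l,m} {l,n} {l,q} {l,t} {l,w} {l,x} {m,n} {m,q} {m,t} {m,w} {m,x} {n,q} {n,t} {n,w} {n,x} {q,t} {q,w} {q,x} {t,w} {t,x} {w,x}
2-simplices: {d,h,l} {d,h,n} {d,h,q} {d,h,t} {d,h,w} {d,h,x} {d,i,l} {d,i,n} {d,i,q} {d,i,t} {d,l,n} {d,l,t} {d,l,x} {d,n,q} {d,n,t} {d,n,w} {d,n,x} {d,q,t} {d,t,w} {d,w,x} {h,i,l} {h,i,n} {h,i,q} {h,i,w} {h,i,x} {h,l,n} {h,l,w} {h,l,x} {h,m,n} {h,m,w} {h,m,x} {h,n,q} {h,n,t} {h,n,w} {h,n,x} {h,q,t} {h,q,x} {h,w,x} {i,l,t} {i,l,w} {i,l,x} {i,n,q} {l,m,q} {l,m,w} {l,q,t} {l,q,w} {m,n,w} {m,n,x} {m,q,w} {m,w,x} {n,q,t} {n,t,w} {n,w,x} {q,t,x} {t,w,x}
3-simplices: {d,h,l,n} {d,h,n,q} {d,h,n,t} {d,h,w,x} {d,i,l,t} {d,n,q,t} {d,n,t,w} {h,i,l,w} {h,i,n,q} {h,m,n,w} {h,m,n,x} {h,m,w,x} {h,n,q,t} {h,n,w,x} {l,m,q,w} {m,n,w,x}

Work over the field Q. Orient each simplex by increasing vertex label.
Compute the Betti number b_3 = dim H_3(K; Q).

n_0=10 n_1=43 n_2=55 n_3=16  [Q]
∂1: piv[dh,di,dl,dn,dq,dt,dw,dx,hm] rk=9  ker:hi,hl,hn,hq,ht,hw,hx,il,in,iq,it,iw,ix,lm,ln,lq,lt,lw,lx,mn,mq,mt,mw,mx,nq,nt,nw,nx,qt,qw,qx,tw,tx,wx
∂2: piv[dhl,dhn,dhq,dht,dhw,dhx,dil,din,diq,dit,dln,dlt,dlx,dnq,dnt,dnw,dnx,dqt,dtw,dwx,hil,hiw,hix,hlw,hmn,hmw,hmx,hqx,lmq,lmw,lqt,lqw,qtx] rk=33  ker:hin,hiq,hln,hlx,hnq,hnt,hnw,hnx,hqt,hwx,ilt,ilw,ilx,inq,mnw,mnx,mqw,mwx,nqt,ntw,nwx,twx
∂3: piv[dhln,dhnq,dhnt,dhwx,dilt,dnqt,dntw,hilw,hinq,hmnw,hmnx,hmwx,hnqt,hnwx,lmqw] rk=15  ker:mnwx
b_3=(16−15)−0=1

b_3=1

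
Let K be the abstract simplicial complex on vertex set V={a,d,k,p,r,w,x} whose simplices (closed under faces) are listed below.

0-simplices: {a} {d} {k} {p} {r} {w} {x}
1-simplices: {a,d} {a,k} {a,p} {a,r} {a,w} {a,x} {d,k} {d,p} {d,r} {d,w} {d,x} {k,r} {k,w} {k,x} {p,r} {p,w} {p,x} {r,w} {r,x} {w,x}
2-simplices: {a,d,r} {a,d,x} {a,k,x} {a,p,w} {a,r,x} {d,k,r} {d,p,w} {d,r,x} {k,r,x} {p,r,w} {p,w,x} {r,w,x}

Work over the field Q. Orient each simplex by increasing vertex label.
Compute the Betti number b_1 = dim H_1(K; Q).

b_1=3

n_0=7 n_1=20 n_2=12  [Q]
∂1: piv[ad,ak,ap,ar,aw,ax] rk=6  ker:dk,dp,dr,dw,dx,kr,kw,kx,pr,pw,px,rw,rx,wx
∂2: piv[adr,adx,akx,apw,arx,dkr,dpw,krx,prw,pwx,rwx] rk=11  ker:drx
b_1=(20−6)−11=3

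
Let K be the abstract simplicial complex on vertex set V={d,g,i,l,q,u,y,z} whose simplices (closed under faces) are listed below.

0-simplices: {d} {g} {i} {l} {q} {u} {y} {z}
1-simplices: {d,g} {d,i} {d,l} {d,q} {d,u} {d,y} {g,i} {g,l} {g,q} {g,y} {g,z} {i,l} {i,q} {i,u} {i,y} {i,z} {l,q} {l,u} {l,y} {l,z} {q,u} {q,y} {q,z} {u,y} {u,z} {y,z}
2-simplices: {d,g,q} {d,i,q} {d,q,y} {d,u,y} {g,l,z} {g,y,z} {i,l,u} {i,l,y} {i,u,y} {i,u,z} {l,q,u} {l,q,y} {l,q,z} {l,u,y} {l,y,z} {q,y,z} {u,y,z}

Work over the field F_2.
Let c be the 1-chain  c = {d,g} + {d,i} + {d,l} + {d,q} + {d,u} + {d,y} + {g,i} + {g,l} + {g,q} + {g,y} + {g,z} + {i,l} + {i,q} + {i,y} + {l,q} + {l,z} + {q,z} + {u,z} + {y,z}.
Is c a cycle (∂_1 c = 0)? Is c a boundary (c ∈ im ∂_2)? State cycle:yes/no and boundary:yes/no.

n_0=8 n_1=26 n_2=17  [Z2]
∂1: piv[dg,di,dl,dq,du,dy,gz] rk=7  ker:gi,gl,gq,gy,il,iq,iu,iy,iz,lq,lu,ly,lz,qu,qy,qz,uy,uz,yz
∂2: piv[dgq,diq,dqy,duy,glz,gyz,ilu,ily,iuy,iuz,lqu,lqy,lqz,lyz,uyz] rk=15  ker:luy,qyz
∂1c = {i} + {l} + {q} + {z}

cycle:no boundary:no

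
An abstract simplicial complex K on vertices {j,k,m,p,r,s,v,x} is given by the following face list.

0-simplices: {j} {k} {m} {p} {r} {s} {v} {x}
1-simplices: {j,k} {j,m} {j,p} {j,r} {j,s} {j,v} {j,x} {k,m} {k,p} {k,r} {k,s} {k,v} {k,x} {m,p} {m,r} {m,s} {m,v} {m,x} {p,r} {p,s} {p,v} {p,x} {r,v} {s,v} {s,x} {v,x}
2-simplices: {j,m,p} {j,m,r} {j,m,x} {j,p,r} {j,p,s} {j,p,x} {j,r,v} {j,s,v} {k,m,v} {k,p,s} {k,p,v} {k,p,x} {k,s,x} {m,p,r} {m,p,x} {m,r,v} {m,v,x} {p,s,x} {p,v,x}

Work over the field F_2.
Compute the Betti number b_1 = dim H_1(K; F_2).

b_1=3

n_0=8 n_1=26 n_2=19  [Z2]
∂1: piv[jk,jm,jp,jr,js,jv,jx] rk=7  ker:km,kp,kr,ks,kv,kx,mp,mr,ms,mv,mx,pr,ps,pv,px,rv,sv,sx,vx
∂2: piv[jmp,jmr,jmx,jpr,jps,jpx,jrv,jsv,kmv,kps,kpv,kpx,ksx,mrv,mvx,pvx] rk=16  ker:mpr,mpx,psx
b_1=(26−7)−16=3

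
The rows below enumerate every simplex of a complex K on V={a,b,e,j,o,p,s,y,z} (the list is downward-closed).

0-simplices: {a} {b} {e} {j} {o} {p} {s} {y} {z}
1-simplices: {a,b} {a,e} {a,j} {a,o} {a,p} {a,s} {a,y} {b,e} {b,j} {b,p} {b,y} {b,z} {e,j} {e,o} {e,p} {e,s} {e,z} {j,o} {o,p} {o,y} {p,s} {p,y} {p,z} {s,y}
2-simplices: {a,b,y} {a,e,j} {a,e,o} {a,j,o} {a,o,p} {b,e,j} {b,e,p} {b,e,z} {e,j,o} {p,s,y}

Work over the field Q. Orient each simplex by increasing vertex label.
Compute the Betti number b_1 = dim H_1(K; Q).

b_1=7

n_0=9 n_1=24 n_2=10  [Q]
∂1: piv[ab,ae,aj,ao,ap,as,ay,bz] rk=8  ker:be,bj,bp,by,ej,eo,ep,es,ez,jo,op,oy,ps,py,pz,sy
∂2: piv[aby,aej,aeo,ajo,aop,bej,bep,bez,psy] rk=9  ker:ejo
b_1=(24−8)−9=7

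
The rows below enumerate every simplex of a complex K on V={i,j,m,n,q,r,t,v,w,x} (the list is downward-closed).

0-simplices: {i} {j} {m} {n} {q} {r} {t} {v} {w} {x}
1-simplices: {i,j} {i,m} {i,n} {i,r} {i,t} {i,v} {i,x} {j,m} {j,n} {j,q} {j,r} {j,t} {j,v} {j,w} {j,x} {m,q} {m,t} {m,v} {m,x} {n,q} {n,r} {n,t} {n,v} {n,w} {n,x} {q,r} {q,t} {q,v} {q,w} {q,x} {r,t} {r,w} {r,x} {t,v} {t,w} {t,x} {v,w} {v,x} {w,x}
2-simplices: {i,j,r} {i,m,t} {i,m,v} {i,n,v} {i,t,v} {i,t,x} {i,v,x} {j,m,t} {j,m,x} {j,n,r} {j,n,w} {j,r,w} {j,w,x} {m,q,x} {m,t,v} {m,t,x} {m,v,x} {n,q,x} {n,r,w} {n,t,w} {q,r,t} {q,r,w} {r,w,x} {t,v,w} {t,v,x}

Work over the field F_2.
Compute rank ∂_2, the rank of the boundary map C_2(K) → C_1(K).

rank∂_2=21

n_0=10 n_1=39 n_2=25  [Z2]
∂1: piv[ij,im,in,ir,it,iv,ix,jq,jw] rk=9  ker:jm,jn,jr,jt,jv,jx,mq,mt,mv,mx,nq,nr,nt,nv,nw,nx,qr,qt,qv,qw,qx,rt,rw,rx,tv,tw,tx,vw,vx,wx
∂2: piv[ijr,imt,imv,inv,itv,itx,ivx,jmt,jmx,jnr,jnw,jrw,jwx,mqx,mtx,nqx,ntw,qrt,qrw,rwx,tvw] rk=21  ker:mtv,mvx,nrw,tvx
rk∂_2=21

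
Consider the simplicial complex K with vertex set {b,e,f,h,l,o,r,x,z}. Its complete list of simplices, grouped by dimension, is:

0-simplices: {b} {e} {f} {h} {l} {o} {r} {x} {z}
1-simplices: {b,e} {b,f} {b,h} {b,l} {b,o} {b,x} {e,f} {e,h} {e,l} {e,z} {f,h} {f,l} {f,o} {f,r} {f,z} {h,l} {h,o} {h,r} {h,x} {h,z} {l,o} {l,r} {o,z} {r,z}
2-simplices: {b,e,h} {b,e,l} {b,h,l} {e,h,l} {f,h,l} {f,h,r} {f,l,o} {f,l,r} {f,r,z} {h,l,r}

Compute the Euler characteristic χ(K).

χ(K)=-5

n_0=9 n_1=24 n_2=10
χ=+9−24+10=-5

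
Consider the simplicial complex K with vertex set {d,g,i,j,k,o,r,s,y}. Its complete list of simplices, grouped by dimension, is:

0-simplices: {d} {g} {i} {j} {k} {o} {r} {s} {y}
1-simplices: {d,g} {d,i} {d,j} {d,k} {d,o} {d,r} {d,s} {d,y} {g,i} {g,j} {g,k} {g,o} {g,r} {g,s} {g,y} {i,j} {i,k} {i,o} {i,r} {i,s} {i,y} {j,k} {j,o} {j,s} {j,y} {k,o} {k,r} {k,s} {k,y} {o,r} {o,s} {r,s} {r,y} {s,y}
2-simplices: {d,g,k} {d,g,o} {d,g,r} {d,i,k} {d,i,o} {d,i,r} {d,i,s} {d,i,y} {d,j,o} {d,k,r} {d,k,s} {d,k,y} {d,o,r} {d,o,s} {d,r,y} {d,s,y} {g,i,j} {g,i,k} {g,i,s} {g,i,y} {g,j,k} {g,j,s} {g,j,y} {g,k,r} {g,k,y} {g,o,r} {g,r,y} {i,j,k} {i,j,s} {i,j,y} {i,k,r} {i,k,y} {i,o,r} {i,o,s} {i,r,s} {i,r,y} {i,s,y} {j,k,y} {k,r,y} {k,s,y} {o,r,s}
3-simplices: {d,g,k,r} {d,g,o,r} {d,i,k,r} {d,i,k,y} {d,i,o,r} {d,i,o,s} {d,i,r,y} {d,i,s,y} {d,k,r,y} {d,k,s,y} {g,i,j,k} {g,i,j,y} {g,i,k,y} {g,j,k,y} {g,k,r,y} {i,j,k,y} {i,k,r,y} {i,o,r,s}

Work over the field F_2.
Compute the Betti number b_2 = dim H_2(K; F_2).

n_0=9 n_1=34 n_2=41 n_3=18  [Z2]
∂1: piv[dg,di,dj,dk,do,dr,ds,dy] rk=8  ker:gi,gj,gk,go,gr,gs,gy,ij,ik,io,ir,is,iy,jk,jo,js,jy,ko,kr,ks,ky,or,os,rs,ry,sy
∂2: piv[dgk,dgo,dgr,dik,dio,dir,dis,diy,djo,dkr,dks,dky,dor,dos,dry,dsy,gij,gik,gis,giy,gjk,gjs,gjy,irs] rk=24  ker:gkr,gky,gor,gry,ijk,ijs,ijy,ikr,iky,ior,ios,iry,isy,jky,kry,ksy,ors
∂3: piv[dgkr,dgor,dikr,diky,dior,dios,diry,disy,dkry,dksy,gijk,gijy,giky,gjky,gkry,iors] rk=16  ker:ijky,ikry
b_2=(41−24)−16=1

b_2=1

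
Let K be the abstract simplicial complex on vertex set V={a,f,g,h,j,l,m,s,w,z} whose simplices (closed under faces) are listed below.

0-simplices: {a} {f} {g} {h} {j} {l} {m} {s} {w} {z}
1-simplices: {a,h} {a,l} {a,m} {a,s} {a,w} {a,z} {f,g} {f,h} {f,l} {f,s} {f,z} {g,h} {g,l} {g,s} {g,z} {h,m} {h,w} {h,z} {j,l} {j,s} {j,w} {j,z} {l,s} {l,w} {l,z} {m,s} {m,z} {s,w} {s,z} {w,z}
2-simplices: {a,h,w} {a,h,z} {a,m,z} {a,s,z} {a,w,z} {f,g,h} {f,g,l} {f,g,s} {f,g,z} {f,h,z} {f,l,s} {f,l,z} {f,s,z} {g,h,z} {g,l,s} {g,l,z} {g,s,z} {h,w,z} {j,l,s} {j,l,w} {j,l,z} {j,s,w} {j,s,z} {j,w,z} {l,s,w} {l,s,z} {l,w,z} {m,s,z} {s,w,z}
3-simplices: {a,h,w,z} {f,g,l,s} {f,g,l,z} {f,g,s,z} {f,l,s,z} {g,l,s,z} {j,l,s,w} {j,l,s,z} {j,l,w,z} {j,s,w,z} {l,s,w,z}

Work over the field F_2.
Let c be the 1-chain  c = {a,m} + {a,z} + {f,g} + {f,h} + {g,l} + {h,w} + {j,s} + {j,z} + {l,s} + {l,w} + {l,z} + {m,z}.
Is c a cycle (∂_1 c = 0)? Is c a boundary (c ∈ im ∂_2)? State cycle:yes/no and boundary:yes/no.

cycle:yes boundary:yes

n_0=10 n_1=30 n_2=29 n_3=11  [Z2]
∂1: piv[ah,al,am,as,aw,az,fg,fh,jl] rk=9  ker:fl,fs,fz,gh,gl,gs,gz,hm,hw,hz,js,jw,jz,ls,lw,lz,ms,mz,sw,sz,wz
∂2: piv[ahw,ahz,amz,asz,awz,fgh,fgl,fgs,fgz,fhz,fls,flz,fsz,jls,jlw,jlz,jsw,jwz,msz] rk=19  ker:ghz,gls,glz,gsz,hwz,jsz,lsw,lsz,lwz,swz
∂3: piv[ahwz,fgls,fglz,fgsz,flsz,jlsw,jlsz,jlwz,jswz] rk=9  ker:glsz,lswz
∂1c = 0
c vs im∂2: reduces to 0 ⇒ boundary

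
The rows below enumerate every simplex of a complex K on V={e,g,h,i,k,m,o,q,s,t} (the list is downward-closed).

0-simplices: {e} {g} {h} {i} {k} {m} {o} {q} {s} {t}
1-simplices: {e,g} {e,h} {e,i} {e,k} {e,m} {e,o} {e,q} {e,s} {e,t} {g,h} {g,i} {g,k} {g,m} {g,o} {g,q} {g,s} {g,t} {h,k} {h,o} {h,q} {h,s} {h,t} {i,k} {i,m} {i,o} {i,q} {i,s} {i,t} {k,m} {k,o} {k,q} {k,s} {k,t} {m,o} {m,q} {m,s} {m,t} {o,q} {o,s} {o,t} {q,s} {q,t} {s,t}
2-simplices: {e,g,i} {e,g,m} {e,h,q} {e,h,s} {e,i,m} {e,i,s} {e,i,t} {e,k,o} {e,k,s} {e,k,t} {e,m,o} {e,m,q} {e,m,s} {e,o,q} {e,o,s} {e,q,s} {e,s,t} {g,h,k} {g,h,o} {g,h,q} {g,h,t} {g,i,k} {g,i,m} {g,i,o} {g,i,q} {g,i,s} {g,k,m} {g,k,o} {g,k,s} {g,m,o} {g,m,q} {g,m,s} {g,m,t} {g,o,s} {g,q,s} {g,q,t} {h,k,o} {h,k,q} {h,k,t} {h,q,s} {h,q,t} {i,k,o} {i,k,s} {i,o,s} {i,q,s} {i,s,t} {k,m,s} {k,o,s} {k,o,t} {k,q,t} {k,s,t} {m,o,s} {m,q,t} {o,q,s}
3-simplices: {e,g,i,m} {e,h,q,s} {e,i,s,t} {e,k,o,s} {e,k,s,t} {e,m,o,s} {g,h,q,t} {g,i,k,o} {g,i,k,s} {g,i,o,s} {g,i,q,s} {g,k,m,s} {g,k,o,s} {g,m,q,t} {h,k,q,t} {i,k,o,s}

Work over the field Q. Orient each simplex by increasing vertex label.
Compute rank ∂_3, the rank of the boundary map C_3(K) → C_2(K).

rank∂_3=15

n_0=10 n_1=43 n_2=54 n_3=16  [Q]
∂1: piv[eg,eh,ei,ek,em,eo,eq,es,et] rk=9  ker:gh,gi,gk,gm,go,gq,gs,gt,hk,ho,hq,hs,ht,ik,im,io,iq,is,it,km,ko,kq,ks,kt,mo,mq,ms,mt,oq,os,ot,qs,qt,st
∂2: piv[egi,egm,ehq,ehs,eim,eis,eit,eko,eks,ekt,emo,emq,ems,eoq,eos,eqs,est,ghk,gho,ghq,ght,gik,gio,giq,gis,gkm,gko,gks,gmq,gmt,gqt,hkq,hkt,kot] rk=34  ker:gim,gmo,gms,gos,gqs,hko,hqs,hqt,iko,iks,ios,iqs,ist,kms,kos,kqt,kst,mos,mqt,oqs
∂3: piv[egim,ehqs,eist,ekos,ekst,emos,ghqt,giko,giks,gios,giqs,gkms,gkos,gmqt,hkqt] rk=15  ker:ikos
rk∂_3=15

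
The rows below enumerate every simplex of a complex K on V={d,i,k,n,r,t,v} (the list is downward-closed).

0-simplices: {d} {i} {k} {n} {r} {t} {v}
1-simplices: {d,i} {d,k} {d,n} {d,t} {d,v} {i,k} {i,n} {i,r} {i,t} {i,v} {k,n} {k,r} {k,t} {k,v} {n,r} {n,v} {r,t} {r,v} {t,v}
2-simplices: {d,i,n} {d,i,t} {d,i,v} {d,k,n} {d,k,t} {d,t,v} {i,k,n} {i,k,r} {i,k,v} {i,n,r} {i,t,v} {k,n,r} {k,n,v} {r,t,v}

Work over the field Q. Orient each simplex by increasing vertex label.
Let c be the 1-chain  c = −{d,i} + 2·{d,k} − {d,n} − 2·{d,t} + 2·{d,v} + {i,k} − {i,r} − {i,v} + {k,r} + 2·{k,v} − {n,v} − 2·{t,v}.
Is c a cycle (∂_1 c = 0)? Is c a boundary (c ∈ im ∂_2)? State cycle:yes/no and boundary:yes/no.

cycle:yes boundary:yes

n_0=7 n_1=19 n_2=14  [Q]
∂1: piv[di,dk,dn,dt,dv,ir] rk=6  ker:ik,in,it,iv,kn,kr,kt,kv,nr,nv,rt,rv,tv
∂2: piv[din,dit,div,dkn,dkt,dtv,ikn,ikr,ikv,inr,knv,rtv] rk=12  ker:itv,knr
∂1c = 0
c vs im∂2: reduces to 0 ⇒ boundary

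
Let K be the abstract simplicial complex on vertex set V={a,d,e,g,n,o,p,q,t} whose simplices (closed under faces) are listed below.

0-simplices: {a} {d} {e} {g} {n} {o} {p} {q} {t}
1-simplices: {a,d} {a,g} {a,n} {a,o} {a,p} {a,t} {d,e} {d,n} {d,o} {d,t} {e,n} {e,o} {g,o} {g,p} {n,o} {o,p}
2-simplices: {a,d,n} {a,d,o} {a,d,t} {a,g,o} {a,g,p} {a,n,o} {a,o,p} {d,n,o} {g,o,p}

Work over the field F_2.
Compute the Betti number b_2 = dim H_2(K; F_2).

n_0=9 n_1=16 n_2=9  [Z2]
∂1: piv[ad,ag,an,ao,ap,at,de] rk=7  ker:dn,do,dt,en,eo,go,gp,no,op
∂2: piv[adn,ado,adt,ago,agp,ano,aop] rk=7  ker:dno,gop
b_2=(9−7)−0=2

b_2=2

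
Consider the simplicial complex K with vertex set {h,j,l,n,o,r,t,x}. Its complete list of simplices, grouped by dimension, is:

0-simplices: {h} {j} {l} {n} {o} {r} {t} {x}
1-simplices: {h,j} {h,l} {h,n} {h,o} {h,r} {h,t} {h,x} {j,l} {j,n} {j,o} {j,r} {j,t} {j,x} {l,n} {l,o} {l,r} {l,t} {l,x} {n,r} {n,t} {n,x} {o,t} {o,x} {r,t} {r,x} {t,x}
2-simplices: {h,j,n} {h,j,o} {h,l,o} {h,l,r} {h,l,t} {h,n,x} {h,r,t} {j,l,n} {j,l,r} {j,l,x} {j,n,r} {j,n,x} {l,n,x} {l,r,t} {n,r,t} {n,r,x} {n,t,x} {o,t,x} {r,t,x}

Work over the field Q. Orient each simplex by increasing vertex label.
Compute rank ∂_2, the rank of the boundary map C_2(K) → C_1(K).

rank∂_2=16

n_0=8 n_1=26 n_2=19  [Q]
∂1: piv[hj,hl,hn,ho,hr,ht,hx] rk=7  ker:jl,jn,jo,jr,jt,jx,ln,lo,lr,lt,lx,nr,nt,nx,ot,ox,rt,rx,tx
∂2: piv[hjn,hjo,hlo,hlr,hlt,hnx,hrt,jln,jlr,jlx,jnr,jnx,nrt,nrx,ntx,otx] rk=16  ker:lnx,lrt,rtx
rk∂_2=16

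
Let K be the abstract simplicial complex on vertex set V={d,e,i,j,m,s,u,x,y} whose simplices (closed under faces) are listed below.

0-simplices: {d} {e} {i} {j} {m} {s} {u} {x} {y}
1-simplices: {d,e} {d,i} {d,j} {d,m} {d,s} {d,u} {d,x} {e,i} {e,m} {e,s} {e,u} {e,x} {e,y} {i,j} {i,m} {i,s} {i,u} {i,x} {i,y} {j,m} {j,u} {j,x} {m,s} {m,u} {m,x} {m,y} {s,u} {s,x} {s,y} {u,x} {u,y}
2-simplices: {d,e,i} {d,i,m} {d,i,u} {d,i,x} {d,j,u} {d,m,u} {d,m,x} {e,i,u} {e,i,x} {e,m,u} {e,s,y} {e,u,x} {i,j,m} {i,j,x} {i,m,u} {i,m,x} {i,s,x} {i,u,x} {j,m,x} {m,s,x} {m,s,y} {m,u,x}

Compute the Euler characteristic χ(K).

n_0=9 n_1=31 n_2=22
χ=+9−31+22=0

χ(K)=0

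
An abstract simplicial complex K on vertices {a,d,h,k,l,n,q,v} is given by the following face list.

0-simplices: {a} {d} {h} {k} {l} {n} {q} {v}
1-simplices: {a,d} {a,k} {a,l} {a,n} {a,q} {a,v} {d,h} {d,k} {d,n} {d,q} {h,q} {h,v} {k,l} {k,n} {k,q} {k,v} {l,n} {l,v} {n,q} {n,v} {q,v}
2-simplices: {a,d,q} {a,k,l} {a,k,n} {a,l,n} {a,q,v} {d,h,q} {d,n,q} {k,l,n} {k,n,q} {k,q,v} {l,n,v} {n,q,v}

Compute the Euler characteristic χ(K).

n_0=8 n_1=21 n_2=12
χ=+8−21+12=-1

χ(K)=-1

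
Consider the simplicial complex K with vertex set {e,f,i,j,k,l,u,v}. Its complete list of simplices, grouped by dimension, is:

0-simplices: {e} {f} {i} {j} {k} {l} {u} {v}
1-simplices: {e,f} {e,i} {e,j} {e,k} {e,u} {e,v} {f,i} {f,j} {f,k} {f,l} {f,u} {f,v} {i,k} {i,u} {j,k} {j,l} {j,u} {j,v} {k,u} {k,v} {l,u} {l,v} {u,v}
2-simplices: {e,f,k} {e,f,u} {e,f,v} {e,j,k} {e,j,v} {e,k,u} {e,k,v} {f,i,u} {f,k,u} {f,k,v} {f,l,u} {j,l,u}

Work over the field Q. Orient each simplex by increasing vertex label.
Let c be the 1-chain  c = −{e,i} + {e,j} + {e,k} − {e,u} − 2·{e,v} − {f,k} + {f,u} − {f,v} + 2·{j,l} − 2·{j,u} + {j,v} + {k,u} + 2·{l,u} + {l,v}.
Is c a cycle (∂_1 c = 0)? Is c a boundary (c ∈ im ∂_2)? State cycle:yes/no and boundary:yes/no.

n_0=8 n_1=23 n_2=12  [Q]
∂1: piv[ef,ei,ej,ek,eu,ev,fl] rk=7  ker:fi,fj,fk,fu,fv,ik,iu,jk,jl,ju,jv,ku,kv,lu,lv,uv
∂2: piv[efk,efu,efv,ejk,ejv,eku,ekv,fiu,flu,jlu] rk=10  ker:fku,fkv
∂1c = 2·{e} + {f} − {i} − {k} − {l} + {u} − {v}

cycle:no boundary:no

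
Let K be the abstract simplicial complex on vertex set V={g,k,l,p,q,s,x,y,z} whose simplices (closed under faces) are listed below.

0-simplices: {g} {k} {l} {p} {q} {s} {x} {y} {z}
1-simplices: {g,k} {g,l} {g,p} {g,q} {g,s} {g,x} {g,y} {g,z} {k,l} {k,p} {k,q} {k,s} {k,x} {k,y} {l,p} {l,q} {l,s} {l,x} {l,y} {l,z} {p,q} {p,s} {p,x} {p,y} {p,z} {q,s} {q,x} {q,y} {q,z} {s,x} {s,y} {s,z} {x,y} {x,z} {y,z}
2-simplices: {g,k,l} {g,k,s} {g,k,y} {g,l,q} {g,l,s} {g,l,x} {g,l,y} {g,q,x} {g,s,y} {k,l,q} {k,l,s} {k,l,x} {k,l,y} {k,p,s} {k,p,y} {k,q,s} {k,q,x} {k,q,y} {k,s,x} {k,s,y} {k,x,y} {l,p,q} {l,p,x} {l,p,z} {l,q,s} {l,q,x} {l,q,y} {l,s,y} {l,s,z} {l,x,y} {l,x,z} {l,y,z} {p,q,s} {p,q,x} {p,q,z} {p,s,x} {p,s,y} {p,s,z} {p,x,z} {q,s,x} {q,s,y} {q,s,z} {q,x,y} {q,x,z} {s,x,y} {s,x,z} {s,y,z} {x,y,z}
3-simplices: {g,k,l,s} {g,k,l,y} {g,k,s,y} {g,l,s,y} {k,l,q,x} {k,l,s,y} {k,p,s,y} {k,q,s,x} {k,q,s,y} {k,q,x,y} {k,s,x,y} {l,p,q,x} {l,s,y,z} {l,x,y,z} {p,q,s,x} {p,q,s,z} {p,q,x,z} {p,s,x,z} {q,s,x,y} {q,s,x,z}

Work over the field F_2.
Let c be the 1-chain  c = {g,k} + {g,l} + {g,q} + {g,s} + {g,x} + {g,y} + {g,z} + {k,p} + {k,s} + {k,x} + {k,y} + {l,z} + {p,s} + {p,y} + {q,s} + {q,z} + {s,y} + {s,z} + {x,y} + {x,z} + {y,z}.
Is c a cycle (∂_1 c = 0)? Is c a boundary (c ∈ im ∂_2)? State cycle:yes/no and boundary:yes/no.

n_0=9 n_1=35 n_2=48 n_3=20  [Z2]
∂1: piv[gk,gl,gp,gq,gs,gx,gy,gz] rk=8  ker:kl,kp,kq,ks,kx,ky,lp,lq,ls,lx,ly,lz,pq,ps,px,py,pz,qs,qx,qy,qz,sx,sy,sz,xy,xz,yz
∂2: piv[gkl,gks,gky,glq,gls,glx,gly,gqx,gsy,klq,klx,kps,kpy,kqs,kqy,ksx,kxy,lpq,lpx,lpz,lsz,lxz,lyz,pqs,pqz] rk=25  ker:kls,kly,kqx,ksy,lqs,lqx,lqy,lsy,lxy,pqx,psx,psy,psz,pxz,qsx,qsy,qsz,qxy,qxz,sxy,sxz,syz,xyz
∂3: piv[gkls,gkly,gksy,glsy,klqx,kpsy,kqsx,kqsy,kqxy,ksxy,lpqx,lsyz,lxyz,pqsx,pqsz,pqxz,psxz] rk=17  ker:klsy,qsxy,qsxz
∂1c = {g} + {k} + {p} + {q}

cycle:no boundary:no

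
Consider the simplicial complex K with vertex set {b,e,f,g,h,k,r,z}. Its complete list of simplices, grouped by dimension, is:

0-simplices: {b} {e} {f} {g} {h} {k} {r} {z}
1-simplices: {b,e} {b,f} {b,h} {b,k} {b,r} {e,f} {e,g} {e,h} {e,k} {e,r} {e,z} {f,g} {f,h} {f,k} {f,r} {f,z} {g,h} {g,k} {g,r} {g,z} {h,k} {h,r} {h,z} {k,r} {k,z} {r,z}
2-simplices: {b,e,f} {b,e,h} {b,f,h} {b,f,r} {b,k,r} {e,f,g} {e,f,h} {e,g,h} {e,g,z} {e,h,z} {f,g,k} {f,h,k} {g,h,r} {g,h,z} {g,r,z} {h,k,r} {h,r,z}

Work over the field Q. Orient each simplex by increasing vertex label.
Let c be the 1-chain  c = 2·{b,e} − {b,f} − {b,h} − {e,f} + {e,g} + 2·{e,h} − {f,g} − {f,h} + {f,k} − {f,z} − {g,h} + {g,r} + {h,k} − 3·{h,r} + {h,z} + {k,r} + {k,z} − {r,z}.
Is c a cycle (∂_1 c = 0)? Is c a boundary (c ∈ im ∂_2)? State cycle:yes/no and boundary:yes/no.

cycle:yes boundary:no

n_0=8 n_1=26 n_2=17  [Q]
∂1: piv[be,bf,bh,bk,br,eg,ez] rk=7  ker:ef,eh,ek,er,fg,fh,fk,fr,fz,gh,gk,gr,gz,hk,hr,hz,kr,kz,rz
∂2: piv[bef,beh,bfh,bfr,bkr,efg,egh,egz,ehz,fgk,fhk,ghr,grz,hkr] rk=14  ker:efh,ghz,hrz
∂1c = 0
c vs im∂2: residual ≠ 0 ⇒ not boundary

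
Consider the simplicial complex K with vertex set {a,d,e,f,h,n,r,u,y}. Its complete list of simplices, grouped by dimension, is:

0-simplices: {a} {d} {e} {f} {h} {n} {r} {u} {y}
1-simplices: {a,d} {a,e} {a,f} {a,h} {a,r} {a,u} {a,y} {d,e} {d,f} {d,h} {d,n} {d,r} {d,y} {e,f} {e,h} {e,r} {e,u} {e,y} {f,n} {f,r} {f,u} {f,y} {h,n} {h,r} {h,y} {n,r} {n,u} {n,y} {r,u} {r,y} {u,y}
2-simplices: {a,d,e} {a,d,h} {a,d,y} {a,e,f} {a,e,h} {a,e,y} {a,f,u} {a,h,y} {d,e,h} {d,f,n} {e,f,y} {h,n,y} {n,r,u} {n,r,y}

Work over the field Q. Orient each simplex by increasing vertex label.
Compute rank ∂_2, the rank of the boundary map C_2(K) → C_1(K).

n_0=9 n_1=31 n_2=14  [Q]
∂1: piv[ad,ae,af,ah,ar,au,ay,dn] rk=8  ker:de,df,dh,dr,dy,ef,eh,er,eu,ey,fn,fr,fu,fy,hn,hr,hy,nr,nu,ny,ru,ry,uy
∂2: piv[ade,adh,ady,aef,aeh,aey,afu,ahy,dfn,efy,hny,nru,nry] rk=13  ker:deh
rk∂_2=13

rank∂_2=13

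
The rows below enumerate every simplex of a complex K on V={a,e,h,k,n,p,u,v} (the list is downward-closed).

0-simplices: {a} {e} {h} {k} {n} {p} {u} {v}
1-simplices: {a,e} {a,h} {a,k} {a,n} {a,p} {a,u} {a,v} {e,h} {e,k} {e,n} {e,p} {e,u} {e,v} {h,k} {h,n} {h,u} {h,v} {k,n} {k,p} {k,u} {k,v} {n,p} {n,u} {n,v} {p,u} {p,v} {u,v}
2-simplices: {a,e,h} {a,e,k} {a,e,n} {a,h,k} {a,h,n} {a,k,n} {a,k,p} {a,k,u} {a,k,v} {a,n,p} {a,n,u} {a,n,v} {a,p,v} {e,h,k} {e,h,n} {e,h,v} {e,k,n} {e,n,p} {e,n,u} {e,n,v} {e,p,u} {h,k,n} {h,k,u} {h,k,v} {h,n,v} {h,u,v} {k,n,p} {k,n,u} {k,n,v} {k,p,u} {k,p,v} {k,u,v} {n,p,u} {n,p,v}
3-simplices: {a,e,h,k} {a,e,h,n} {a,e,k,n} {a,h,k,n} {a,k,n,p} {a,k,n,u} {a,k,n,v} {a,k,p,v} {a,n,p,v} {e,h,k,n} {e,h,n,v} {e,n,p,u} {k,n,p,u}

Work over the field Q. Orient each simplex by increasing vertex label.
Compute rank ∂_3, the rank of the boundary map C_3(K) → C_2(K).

n_0=8 n_1=27 n_2=34 n_3=13  [Q]
∂1: piv[ae,ah,ak,an,ap,au,av] rk=7  ker:eh,ek,en,ep,eu,ev,hk,hn,hu,hv,kn,kp,ku,kv,np,nu,nv,pu,pv,uv
∂2: piv[aeh,aek,aen,ahk,ahn,akn,akp,aku,akv,anp,anu,anv,apv,ehv,enp,enu,env,epu,hku,huv] rk=20  ker:ehk,ehn,ekn,hkn,hkv,hnv,knp,knu,knv,kpu,kpv,kuv,npu,npv
∂3: piv[aehk,aehn,aekn,ahkn,aknp,aknu,aknv,akpv,anpv,ehnv,enpu,knpu] rk=12  ker:ehkn
rk∂_3=12

rank∂_3=12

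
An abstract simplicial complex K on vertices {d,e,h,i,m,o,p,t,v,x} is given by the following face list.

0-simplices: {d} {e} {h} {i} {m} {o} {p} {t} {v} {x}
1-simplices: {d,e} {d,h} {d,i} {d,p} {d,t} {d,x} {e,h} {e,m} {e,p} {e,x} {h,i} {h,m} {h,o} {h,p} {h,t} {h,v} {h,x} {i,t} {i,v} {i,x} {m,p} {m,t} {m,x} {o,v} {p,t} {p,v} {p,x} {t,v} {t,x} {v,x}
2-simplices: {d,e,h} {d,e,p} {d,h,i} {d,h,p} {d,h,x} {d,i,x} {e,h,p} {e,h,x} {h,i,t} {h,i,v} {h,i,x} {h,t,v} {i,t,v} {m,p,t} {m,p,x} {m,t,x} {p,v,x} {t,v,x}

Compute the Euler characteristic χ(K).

n_0=10 n_1=30 n_2=18
χ=+10−30+18=-2

χ(K)=-2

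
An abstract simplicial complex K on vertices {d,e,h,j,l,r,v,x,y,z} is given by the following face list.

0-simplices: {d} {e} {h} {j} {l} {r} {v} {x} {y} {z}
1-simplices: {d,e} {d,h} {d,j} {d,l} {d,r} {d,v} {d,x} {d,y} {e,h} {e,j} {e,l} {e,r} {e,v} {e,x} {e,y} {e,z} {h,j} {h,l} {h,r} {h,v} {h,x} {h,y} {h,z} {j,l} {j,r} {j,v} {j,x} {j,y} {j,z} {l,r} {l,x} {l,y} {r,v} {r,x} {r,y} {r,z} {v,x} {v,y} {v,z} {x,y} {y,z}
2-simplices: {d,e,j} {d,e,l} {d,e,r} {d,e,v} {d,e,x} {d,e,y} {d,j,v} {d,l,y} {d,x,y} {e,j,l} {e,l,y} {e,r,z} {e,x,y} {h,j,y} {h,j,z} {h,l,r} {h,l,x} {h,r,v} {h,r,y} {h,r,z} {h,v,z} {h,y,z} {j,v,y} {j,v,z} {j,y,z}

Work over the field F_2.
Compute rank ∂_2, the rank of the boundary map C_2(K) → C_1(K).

rank∂_2=22

n_0=10 n_1=41 n_2=25  [Z2]
∂1: piv[de,dh,dj,dl,dr,dv,dx,dy,ez] rk=9  ker:eh,ej,el,er,ev,ex,ey,hj,hl,hr,hv,hx,hy,hz,jl,jr,jv,jx,jy,jz,lr,lx,ly,rv,rx,ry,rz,vx,vy,vz,xy,yz
∂2: piv[dej,del,der,dev,dex,dey,djv,dly,dxy,ejl,erz,hjy,hjz,hlr,hlx,hrv,hry,hrz,hvz,hyz,jvy,jvz] rk=22  ker:ely,exy,jyz
rk∂_2=22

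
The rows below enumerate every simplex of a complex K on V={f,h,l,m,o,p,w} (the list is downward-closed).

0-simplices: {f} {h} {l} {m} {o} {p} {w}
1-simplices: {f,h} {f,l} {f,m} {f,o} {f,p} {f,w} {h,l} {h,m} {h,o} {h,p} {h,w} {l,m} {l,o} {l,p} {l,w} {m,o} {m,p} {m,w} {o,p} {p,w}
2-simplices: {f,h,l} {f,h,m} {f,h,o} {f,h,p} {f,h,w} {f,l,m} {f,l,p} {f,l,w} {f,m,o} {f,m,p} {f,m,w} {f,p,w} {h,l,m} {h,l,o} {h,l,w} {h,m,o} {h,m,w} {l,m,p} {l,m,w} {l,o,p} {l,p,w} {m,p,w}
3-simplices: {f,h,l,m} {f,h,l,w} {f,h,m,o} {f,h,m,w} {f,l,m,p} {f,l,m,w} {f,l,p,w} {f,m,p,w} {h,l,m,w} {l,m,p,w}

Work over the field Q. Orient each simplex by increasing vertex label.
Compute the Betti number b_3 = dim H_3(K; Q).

n_0=7 n_1=20 n_2=22 n_3=10  [Q]
∂1: piv[fh,fl,fm,fo,fp,fw] rk=6  ker:hl,hm,ho,hp,hw,lm,lo,lp,lw,mo,mp,mw,op,pw
∂2: piv[fhl,fhm,fho,fhp,fhw,flm,flp,flw,fmo,fmp,fmw,fpw,hlo,lop] rk=14  ker:hlm,hlw,hmo,hmw,lmp,lmw,lpw,mpw
∂3: piv[fhlm,fhlw,fhmo,fhmw,flmp,flmw,flpw,fmpw] rk=8  ker:hlmw,lmpw
b_3=(10−8)−0=2

b_3=2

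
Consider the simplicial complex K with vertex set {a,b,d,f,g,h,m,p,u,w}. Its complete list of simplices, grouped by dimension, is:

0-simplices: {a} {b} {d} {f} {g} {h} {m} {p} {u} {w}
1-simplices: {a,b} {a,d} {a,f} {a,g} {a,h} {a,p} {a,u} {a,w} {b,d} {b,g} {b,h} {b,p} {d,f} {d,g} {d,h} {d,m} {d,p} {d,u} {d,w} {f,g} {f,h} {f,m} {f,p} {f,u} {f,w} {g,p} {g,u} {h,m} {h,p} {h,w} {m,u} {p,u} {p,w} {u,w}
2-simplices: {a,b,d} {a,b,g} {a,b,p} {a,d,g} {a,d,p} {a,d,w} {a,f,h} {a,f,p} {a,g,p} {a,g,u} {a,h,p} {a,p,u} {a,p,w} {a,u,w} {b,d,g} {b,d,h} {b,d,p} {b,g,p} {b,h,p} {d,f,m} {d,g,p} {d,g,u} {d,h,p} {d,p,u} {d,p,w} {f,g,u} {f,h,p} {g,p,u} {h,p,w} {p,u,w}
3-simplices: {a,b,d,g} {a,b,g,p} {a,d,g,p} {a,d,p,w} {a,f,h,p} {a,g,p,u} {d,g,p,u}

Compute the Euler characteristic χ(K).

χ(K)=-1

n_0=10 n_1=34 n_2=30 n_3=7
χ=+10−34+30−7=-1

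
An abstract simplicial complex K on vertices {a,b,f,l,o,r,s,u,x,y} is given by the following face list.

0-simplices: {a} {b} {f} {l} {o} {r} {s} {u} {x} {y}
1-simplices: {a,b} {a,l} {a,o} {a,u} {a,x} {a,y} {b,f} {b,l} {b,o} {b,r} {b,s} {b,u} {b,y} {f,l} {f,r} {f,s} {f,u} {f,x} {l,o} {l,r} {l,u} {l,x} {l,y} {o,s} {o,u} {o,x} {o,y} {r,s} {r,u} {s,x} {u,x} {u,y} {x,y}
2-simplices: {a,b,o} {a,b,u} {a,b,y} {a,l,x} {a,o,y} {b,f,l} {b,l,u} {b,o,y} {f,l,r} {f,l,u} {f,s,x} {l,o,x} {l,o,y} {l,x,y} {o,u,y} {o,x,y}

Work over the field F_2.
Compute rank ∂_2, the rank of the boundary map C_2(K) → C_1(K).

n_0=10 n_1=33 n_2=16  [Z2]
∂1: piv[ab,al,ao,au,ax,ay,bf,br,bs] rk=9  ker:bl,bo,bu,by,fl,fr,fs,fu,fx,lo,lr,lu,lx,ly,os,ou,ox,oy,rs,ru,sx,ux,uy,xy
∂2: piv[abo,abu,aby,alx,aoy,bfl,blu,flr,flu,fsx,lox,loy,lxy,ouy] rk=14  ker:boy,oxy
rk∂_2=14

rank∂_2=14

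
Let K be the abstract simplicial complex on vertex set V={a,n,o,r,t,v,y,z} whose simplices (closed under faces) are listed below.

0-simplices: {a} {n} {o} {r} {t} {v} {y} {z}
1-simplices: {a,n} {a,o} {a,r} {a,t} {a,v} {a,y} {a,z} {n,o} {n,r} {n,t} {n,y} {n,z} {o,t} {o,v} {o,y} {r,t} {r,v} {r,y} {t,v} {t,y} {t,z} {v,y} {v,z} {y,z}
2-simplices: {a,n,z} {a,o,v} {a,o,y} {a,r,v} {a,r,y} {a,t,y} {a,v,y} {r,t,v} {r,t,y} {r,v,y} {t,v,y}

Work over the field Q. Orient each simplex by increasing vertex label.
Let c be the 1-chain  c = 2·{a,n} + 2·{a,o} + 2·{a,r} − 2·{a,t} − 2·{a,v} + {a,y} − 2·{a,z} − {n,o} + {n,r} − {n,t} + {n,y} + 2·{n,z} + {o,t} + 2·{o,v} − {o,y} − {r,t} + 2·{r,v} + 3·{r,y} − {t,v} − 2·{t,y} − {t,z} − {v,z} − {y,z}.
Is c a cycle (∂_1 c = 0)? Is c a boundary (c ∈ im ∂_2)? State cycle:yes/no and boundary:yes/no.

n_0=8 n_1=24 n_2=11  [Q]
∂1: piv[an,ao,ar,at,av,ay,az] rk=7  ker:no,nr,nt,ny,nz,ot,ov,oy,rt,rv,ry,tv,ty,tz,vy,vz,yz
∂2: piv[anz,aov,aoy,arv,ary,aty,avy,rtv,rty] rk=9  ker:rvy,tvy
∂1c = −{a} − {o} − {r} + {t} + 2·{v} + 3·{y} − 3·{z}

cycle:no boundary:no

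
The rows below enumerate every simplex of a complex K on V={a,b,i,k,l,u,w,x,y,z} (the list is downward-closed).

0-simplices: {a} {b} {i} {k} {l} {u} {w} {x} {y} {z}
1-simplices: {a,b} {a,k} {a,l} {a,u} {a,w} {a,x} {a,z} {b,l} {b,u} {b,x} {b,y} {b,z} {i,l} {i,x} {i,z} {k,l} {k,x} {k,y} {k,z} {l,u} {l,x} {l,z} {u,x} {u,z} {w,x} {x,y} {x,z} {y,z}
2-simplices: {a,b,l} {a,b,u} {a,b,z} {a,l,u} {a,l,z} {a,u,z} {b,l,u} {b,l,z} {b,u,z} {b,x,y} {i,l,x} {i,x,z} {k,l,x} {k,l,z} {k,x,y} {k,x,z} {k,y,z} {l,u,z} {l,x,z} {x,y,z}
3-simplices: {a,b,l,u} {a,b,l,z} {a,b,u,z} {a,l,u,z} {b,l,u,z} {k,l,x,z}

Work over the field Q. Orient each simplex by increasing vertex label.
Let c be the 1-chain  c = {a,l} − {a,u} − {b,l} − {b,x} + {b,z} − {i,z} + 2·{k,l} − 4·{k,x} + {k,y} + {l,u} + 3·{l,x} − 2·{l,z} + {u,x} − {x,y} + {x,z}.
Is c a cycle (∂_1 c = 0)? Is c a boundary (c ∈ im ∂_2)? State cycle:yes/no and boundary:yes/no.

n_0=10 n_1=28 n_2=20 n_3=6  [Q]
∂1: piv[ab,ak,al,au,aw,ax,az,by,il] rk=9  ker:bl,bu,bx,bz,ix,iz,kl,kx,ky,kz,lu,lx,lz,ux,uz,wx,xy,xz,yz
∂2: piv[abl,abu,abz,alu,alz,auz,bxy,ilx,ixz,klx,klz,kxy,kxz,kyz] rk=14  ker:blu,blz,buz,luz,lxz,xyz
∂3: piv[ablu,ablz,abuz,aluz,klxz] rk=5  ker:bluz
∂1c = {b} + {i} + {k} − {u} − {x} − {z}

cycle:no boundary:no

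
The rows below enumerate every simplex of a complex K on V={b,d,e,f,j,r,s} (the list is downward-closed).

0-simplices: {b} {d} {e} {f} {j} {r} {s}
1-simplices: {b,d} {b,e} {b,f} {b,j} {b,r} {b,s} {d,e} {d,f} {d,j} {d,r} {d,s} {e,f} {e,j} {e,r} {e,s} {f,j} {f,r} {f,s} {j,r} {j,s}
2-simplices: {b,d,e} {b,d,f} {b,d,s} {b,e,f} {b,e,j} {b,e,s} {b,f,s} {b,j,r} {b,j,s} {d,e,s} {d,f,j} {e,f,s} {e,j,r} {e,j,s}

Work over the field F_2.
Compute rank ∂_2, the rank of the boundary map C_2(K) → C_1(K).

n_0=7 n_1=20 n_2=14  [Z2]
∂1: piv[bd,be,bf,bj,br,bs] rk=6  ker:de,df,dj,dr,ds,ef,ej,er,es,fj,fr,fs,jr,js
∂2: piv[bde,bdf,bds,bef,bej,bes,bfs,bjr,bjs,dfj,ejr] rk=11  ker:des,efs,ejs
rk∂_2=11

rank∂_2=11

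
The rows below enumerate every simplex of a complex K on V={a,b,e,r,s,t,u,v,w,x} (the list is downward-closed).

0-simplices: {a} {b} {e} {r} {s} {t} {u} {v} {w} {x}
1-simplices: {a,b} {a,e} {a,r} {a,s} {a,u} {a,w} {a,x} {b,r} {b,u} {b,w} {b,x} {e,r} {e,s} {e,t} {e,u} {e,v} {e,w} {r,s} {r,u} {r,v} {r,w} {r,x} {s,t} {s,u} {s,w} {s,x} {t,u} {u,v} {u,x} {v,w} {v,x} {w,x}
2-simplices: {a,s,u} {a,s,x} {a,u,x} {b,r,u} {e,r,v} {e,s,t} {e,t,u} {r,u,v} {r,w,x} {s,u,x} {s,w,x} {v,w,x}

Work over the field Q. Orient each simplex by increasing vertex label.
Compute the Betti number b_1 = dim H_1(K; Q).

b_1=12

n_0=10 n_1=32 n_2=12  [Q]
∂1: piv[ab,ae,ar,as,au,aw,ax,et,ev] rk=9  ker:br,bu,bw,bx,er,es,eu,ew,rs,ru,rv,rw,rx,st,su,sw,sx,tu,uv,ux,vw,vx,wx
∂2: piv[asu,asx,aux,bru,erv,est,etu,ruv,rwx,swx,vwx] rk=11  ker:sux
b_1=(32−9)−11=12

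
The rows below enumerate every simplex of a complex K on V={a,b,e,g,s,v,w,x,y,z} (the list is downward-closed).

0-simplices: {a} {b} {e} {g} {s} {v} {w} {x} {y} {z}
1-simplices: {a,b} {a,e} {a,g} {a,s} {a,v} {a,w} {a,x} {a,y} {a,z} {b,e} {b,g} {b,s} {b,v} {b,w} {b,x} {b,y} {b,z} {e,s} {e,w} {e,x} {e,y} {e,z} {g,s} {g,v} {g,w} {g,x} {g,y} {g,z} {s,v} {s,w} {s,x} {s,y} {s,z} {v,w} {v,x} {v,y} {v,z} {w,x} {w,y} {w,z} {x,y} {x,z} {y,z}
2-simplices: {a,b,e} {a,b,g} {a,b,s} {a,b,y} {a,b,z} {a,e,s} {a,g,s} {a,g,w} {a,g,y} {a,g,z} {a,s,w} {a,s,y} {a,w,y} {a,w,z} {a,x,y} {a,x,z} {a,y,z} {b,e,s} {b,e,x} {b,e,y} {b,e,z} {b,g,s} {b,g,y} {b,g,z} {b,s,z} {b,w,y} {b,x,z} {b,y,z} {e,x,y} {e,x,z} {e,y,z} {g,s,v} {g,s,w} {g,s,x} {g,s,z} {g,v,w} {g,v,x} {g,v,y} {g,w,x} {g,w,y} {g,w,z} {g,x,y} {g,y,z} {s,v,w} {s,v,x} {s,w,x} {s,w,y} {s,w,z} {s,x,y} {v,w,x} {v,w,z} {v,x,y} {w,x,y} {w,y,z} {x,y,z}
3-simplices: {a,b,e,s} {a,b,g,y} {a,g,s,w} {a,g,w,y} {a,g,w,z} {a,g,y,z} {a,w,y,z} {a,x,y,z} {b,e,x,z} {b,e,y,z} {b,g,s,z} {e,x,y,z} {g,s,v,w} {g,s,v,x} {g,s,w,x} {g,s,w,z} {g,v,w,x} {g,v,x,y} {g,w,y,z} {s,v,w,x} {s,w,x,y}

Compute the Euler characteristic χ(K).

n_0=10 n_1=43 n_2=55 n_3=21
χ=+10−43+55−21=1

χ(K)=1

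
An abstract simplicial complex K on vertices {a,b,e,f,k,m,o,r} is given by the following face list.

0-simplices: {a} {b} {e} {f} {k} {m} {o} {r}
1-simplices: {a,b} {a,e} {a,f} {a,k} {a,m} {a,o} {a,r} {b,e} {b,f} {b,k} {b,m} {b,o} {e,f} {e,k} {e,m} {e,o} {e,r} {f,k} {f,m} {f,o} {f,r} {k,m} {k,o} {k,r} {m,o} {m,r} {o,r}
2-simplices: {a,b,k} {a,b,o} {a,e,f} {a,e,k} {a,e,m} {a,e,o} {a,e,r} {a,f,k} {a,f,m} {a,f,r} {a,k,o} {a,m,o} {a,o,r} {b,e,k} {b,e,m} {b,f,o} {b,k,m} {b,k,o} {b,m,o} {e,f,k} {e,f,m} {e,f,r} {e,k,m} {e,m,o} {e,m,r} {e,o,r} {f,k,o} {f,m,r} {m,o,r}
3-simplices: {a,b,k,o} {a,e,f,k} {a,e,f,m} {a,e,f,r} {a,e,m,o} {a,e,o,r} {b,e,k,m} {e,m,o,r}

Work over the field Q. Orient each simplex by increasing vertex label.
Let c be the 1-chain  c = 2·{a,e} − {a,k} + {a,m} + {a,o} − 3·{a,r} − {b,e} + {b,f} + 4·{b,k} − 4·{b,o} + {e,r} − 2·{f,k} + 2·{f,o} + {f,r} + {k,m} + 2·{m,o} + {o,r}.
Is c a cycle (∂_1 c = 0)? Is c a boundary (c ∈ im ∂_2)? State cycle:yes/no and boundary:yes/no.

cycle:yes boundary:yes

n_0=8 n_1=27 n_2=29 n_3=8  [Q]
∂1: piv[ab,ae,af,ak,am,ao,ar] rk=7  ker:be,bf,bk,bm,bo,ef,ek,em,eo,er,fk,fm,fo,fr,km,ko,kr,mo,mr,or
∂2: piv[abk,abo,aef,aek,aem,aeo,aer,afk,afm,afr,ako,amo,aor,bek,bem,bfo,bkm,emr,fko] rk=19  ker:bko,bmo,efk,efm,efr,ekm,emo,eor,fmr,mor
∂3: piv[abko,aefk,aefm,aefr,aemo,aeor,bekm,emor] rk=8
∂1c = 0
c vs im∂2: reduces to 0 ⇒ boundary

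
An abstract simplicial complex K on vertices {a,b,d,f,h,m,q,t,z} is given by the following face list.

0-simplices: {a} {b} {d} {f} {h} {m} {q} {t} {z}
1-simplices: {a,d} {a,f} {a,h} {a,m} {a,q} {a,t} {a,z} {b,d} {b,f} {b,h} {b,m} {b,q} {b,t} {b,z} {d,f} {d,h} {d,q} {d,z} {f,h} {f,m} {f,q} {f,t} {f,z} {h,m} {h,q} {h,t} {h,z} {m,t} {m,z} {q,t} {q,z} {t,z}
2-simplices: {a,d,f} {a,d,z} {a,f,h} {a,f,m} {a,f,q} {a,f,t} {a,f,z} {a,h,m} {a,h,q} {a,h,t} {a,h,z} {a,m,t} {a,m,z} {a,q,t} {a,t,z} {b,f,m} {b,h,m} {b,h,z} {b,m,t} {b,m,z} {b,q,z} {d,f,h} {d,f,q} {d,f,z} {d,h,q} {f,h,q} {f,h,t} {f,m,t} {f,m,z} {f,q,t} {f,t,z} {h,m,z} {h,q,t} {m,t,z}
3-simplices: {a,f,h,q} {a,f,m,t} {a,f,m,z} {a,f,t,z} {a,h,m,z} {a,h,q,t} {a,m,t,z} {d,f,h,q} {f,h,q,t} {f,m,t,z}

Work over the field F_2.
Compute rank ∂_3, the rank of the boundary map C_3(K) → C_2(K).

n_0=9 n_1=32 n_2=34 n_3=10  [Z2]
∂1: piv[ad,af,ah,am,aq,at,az,bd] rk=8  ker:bf,bh,bm,bq,bt,bz,df,dh,dq,dz,fh,fm,fq,ft,fz,hm,hq,ht,hz,mt,mz,qt,qz,tz
∂2: piv[adf,adz,afh,afm,afq,aft,afz,ahm,ahq,aht,ahz,amt,amz,aqt,atz,bfm,bhm,bhz,bmt,bqz,dfh,dfq] rk=22  ker:bmz,dfz,dhq,fhq,fht,fmt,fmz,fqt,ftz,hmz,hqt,mtz
∂3: piv[afhq,afmt,afmz,aftz,ahmz,ahqt,amtz,dfhq,fhqt] rk=9  ker:fmtz
rk∂_3=9

rank∂_3=9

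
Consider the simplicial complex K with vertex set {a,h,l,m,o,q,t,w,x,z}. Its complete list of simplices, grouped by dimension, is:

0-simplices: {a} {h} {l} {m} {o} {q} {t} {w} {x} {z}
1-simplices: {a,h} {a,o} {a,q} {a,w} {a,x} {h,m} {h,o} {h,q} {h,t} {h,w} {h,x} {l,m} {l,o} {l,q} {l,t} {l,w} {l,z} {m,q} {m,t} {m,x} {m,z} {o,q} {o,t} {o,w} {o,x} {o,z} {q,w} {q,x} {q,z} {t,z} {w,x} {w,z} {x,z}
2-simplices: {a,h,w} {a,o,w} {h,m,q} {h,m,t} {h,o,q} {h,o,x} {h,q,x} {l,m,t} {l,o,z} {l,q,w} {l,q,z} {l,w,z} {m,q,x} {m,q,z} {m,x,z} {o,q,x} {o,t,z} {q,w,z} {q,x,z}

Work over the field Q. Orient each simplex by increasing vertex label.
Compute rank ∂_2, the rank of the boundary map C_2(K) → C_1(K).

rank∂_2=16

n_0=10 n_1=33 n_2=19  [Q]
∂1: piv[ah,ao,aq,aw,ax,hm,ht,lm,lz] rk=9  ker:ho,hq,hw,hx,lo,lq,lt,lw,mq,mt,mx,mz,oq,ot,ow,ox,oz,qw,qx,qz,tz,wx,wz,xz
∂2: piv[ahw,aow,hmq,hmt,hoq,hox,hqx,lmt,loz,lqw,lqz,lwz,mqx,mqz,mxz,otz] rk=16  ker:oqx,qwz,qxz
rk∂_2=16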